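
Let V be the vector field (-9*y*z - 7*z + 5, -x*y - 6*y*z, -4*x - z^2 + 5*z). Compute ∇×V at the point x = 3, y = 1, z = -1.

(6, -12, -10)

(∇×V)₁ = ∂V₃/∂y − ∂V₂/∂z = 6*y
(∇×V)₂ = ∂V₁/∂z − ∂V₃/∂x = -9*y - 3
(∇×V)₃ = ∂V₂/∂x − ∂V₁/∂y = -y + 9*z
∇×V = (6*y, -9*y - 3, -y + 9*z)
At (3, 1, -1): (6, -12, -10).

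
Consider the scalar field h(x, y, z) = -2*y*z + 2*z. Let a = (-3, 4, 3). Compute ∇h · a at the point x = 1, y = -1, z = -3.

∂h/∂x = 0
∂h/∂y = -2*z
∂h/∂z = -2*y + 2
∇h at (1, -1, -3) = (0, 6, 4)
∇h · a = (0)(-3) + (6)(4) + (4)(3) = 36

36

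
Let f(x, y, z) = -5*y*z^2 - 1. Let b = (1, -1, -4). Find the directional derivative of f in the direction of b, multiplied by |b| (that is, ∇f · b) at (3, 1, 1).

45

∂f/∂x = 0
∂f/∂y = -5*z^2
∂f/∂z = -10*y*z
∇f at (3, 1, 1) = (0, -5, -10)
∇f · b = (0)(1) + (-5)(-1) + (-10)(-4) = 45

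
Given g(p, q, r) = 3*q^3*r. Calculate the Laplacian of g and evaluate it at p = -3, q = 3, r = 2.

∂²g/∂p² = 0
∂²g/∂q² = 18*q*r
∂²g/∂r² = 0
∇²g = 18*q*r
At (-3, 3, 2): 108.

108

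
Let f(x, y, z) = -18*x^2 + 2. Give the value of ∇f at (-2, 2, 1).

(72, 0, 0)

∂f/∂x = -36*x
∂f/∂y = 0
∂f/∂z = 0
∇f = (-36*x, 0, 0)
At (-2, 2, 1): (72, 0, 0).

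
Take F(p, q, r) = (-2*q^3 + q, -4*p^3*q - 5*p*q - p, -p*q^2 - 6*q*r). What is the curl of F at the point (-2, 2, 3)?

(∇×F)₁ = ∂F₃/∂q − ∂F₂/∂r = -2*p*q - 6*r
(∇×F)₂ = ∂F₁/∂r − ∂F₃/∂p = q^2
(∇×F)₃ = ∂F₂/∂p − ∂F₁/∂q = -12*p^2*q + 6*q^2 - 5*q - 2
∇×F = (-2*p*q - 6*r, q^2, -12*p^2*q + 6*q^2 - 5*q - 2)
At (-2, 2, 3): (-10, 4, -84).

(-10, 4, -84)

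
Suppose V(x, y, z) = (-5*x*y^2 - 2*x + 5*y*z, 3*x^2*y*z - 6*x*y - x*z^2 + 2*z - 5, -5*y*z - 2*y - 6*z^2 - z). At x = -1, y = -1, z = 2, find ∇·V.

∂V₁/∂x = -5*y^2 - 2
∂V₂/∂y = 3*x^2*z - 6*x
∂V₃/∂z = -5*y - 12*z - 1
∇·V = 3*x^2*z - 6*x - 5*y^2 - 5*y - 12*z - 3
At (-1, -1, 2): -15.

-15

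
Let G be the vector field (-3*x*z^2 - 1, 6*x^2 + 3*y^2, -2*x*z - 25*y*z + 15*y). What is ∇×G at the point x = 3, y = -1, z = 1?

(-10, -16, 36)

(∇×G)₁ = ∂G₃/∂y − ∂G₂/∂z = -25*z + 15
(∇×G)₂ = ∂G₁/∂z − ∂G₃/∂x = -6*x*z + 2*z
(∇×G)₃ = ∂G₂/∂x − ∂G₁/∂y = 12*x
∇×G = (-25*z + 15, -6*x*z + 2*z, 12*x)
At (3, -1, 1): (-10, -16, 36).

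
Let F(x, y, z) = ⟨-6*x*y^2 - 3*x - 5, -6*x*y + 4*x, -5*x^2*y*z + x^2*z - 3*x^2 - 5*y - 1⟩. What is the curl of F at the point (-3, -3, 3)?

(-140, 270, 130)

(∇×F)₁ = ∂F₃/∂y − ∂F₂/∂z = -5*x^2*z - 5
(∇×F)₂ = ∂F₁/∂z − ∂F₃/∂x = 10*x*y*z - 2*x*z + 6*x
(∇×F)₃ = ∂F₂/∂x − ∂F₁/∂y = 12*x*y - 6*y + 4
∇×F = (-5*x^2*z - 5, 10*x*y*z - 2*x*z + 6*x, 12*x*y - 6*y + 4)
At (-3, -3, 3): (-140, 270, 130).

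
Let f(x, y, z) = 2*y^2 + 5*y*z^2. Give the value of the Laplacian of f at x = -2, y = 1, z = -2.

∂²f/∂x² = 0
∂²f/∂y² = 4
∂²f/∂z² = 10*y
∇²f = 10*y + 4
At (-2, 1, -2): 14.

14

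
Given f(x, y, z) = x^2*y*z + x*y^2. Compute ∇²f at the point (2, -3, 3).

-14

∂²f/∂x² = 2*y*z
∂²f/∂y² = 2*x
∂²f/∂z² = 0
∇²f = 2*x + 2*y*z
At (2, -3, 3): -14.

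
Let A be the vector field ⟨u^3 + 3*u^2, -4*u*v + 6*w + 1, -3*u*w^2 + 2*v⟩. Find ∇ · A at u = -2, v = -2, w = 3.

∂A₁/∂u = 3*u^2 + 6*u
∂A₂/∂v = -4*u
∂A₃/∂w = -6*u*w
∇·A = 3*u^2 - 6*u*w + 2*u
At (-2, -2, 3): 44.

44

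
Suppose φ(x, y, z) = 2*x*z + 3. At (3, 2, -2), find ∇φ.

∂φ/∂x = 2*z
∂φ/∂y = 0
∂φ/∂z = 2*x
∇φ = (2*z, 0, 2*x)
At (3, 2, -2): (-4, 0, 6).

(-4, 0, 6)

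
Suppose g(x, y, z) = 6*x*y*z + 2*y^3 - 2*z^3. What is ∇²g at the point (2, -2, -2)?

∂²g/∂x² = 0
∂²g/∂y² = 12*y
∂²g/∂z² = -12*z
∇²g = 12*y - 12*z
At (2, -2, -2): 0.

0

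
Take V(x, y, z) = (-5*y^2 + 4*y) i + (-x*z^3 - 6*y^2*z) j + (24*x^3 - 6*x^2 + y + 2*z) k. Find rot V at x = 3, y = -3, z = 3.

(136, -612, -61)

(∇×V)₁ = ∂V₃/∂y − ∂V₂/∂z = 3*x*z^2 + 6*y^2 + 1
(∇×V)₂ = ∂V₁/∂z − ∂V₃/∂x = -72*x^2 + 12*x
(∇×V)₃ = ∂V₂/∂x − ∂V₁/∂y = 10*y - z^3 - 4
∇×V = (3*x*z^2 + 6*y^2 + 1, -72*x^2 + 12*x, 10*y - z^3 - 4)
At (3, -3, 3): (136, -612, -61).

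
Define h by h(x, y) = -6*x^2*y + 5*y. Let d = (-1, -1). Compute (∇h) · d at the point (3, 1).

85

∂h/∂x = -12*x*y
∂h/∂y = -6*x^2 + 5
∇h at (3, 1) = (-36, -49)
∇h · d = (-36)(-1) + (-49)(-1) = 85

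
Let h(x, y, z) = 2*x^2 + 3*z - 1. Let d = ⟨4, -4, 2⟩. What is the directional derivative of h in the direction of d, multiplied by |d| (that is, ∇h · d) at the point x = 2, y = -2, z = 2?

38

∂h/∂x = 4*x
∂h/∂y = 0
∂h/∂z = 3
∇h at (2, -2, 2) = (8, 0, 3)
∇h · d = (8)(4) + (0)(-4) + (3)(2) = 38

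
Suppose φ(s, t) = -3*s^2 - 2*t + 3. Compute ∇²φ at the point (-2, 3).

-6

∂²φ/∂s² = -6
∂²φ/∂t² = 0
∇²φ = -6
At (-2, 3): -6.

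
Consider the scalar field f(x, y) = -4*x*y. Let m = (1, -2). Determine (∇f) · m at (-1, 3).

∂f/∂x = -4*y
∂f/∂y = -4*x
∇f at (-1, 3) = (-12, 4)
∇f · m = (-12)(1) + (4)(-2) = -20

-20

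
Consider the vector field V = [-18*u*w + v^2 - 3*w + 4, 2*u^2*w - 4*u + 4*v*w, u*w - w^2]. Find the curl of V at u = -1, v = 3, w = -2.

(∇×V)₁ = ∂V₃/∂v − ∂V₂/∂w = -2*u^2 - 4*v
(∇×V)₂ = ∂V₁/∂w − ∂V₃/∂u = -18*u - w - 3
(∇×V)₃ = ∂V₂/∂u − ∂V₁/∂v = 4*u*w - 2*v - 4
∇×V = (-2*u^2 - 4*v, -18*u - w - 3, 4*u*w - 2*v - 4)
At (-1, 3, -2): (-14, 17, -2).

(-14, 17, -2)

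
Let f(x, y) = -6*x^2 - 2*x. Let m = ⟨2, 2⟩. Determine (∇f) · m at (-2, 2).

44

∂f/∂x = -12*x - 2
∂f/∂y = 0
∇f at (-2, 2) = (22, 0)
∇f · m = (22)(2) + (0)(2) = 44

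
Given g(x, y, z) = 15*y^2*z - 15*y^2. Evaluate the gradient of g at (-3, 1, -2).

(0, -90, 15)

∂g/∂x = 0
∂g/∂y = 30*y*z - 30*y
∂g/∂z = 15*y^2
∇g = (0, 30*y*z - 30*y, 15*y^2)
At (-3, 1, -2): (0, -90, 15).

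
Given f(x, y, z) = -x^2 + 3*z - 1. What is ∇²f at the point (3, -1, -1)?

-2

∂²f/∂x² = -2
∂²f/∂y² = 0
∂²f/∂z² = 0
∇²f = -2
At (3, -1, -1): -2.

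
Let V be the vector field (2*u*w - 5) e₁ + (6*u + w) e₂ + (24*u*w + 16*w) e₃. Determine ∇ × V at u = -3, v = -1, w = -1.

(∇×V)₁ = ∂V₃/∂v − ∂V₂/∂w = -1
(∇×V)₂ = ∂V₁/∂w − ∂V₃/∂u = 2*u - 24*w
(∇×V)₃ = ∂V₂/∂u − ∂V₁/∂v = 6
∇×V = (-1, 2*u - 24*w, 6)
At (-3, -1, -1): (-1, 18, 6).

(-1, 18, 6)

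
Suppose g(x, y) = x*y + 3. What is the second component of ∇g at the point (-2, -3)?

-2

(∇g)_2 = ∂g/∂y = x
At (-2, -3): -2.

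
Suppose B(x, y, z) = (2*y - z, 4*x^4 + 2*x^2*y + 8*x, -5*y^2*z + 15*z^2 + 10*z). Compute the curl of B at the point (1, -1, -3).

(∇×B)₁ = ∂B₃/∂y − ∂B₂/∂z = -10*y*z
(∇×B)₂ = ∂B₁/∂z − ∂B₃/∂x = -1
(∇×B)₃ = ∂B₂/∂x − ∂B₁/∂y = 16*x^3 + 4*x*y + 6
∇×B = (-10*y*z, -1, 16*x^3 + 4*x*y + 6)
At (1, -1, -3): (-30, -1, 18).

(-30, -1, 18)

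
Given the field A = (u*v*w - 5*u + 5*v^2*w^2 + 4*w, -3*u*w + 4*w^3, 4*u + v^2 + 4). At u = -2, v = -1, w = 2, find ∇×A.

(-56, 22, 38)

(∇×A)₁ = ∂A₃/∂v − ∂A₂/∂w = 3*u + 2*v - 12*w^2
(∇×A)₂ = ∂A₁/∂w − ∂A₃/∂u = u*v + 10*v^2*w
(∇×A)₃ = ∂A₂/∂u − ∂A₁/∂v = -u*w - 10*v*w^2 - 3*w
∇×A = (3*u + 2*v - 12*w^2, u*v + 10*v^2*w, -u*w - 10*v*w^2 - 3*w)
At (-2, -1, 2): (-56, 22, 38).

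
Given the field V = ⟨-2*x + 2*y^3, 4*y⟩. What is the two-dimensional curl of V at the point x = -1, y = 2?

-24

∂V₂/∂x = 0
∂V₁/∂y = 6*y^2
Scalar curl = -6*y^2
At (-1, 2): -24.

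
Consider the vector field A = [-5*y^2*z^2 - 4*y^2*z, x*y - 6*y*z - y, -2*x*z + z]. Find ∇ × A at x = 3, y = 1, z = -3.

(6, 20, 67)

(∇×A)₁ = ∂A₃/∂y − ∂A₂/∂z = 6*y
(∇×A)₂ = ∂A₁/∂z − ∂A₃/∂x = -10*y^2*z - 4*y^2 + 2*z
(∇×A)₃ = ∂A₂/∂x − ∂A₁/∂y = 10*y*z^2 + 8*y*z + y
∇×A = (6*y, -10*y^2*z - 4*y^2 + 2*z, 10*y*z^2 + 8*y*z + y)
At (3, 1, -3): (6, 20, 67).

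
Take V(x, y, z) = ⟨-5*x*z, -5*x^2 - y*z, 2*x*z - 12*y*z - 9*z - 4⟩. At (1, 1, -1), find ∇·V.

∂V₁/∂x = -5*z
∂V₂/∂y = -z
∂V₃/∂z = 2*x - 12*y - 9
∇·V = 2*x - 12*y - 6*z - 9
At (1, 1, -1): -13.

-13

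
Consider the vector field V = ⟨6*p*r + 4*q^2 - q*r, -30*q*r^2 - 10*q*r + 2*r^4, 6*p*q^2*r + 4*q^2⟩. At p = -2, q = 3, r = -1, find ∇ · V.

-134

∂V₁/∂p = 6*r
∂V₂/∂q = -30*r^2 - 10*r
∂V₃/∂r = 6*p*q^2
∇·V = 6*p*q^2 - 30*r^2 - 4*r
At (-2, 3, -1): -134.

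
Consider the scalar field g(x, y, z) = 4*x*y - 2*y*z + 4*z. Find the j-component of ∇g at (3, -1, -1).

14

(∇g)_2 = ∂g/∂y = 4*x - 2*z
At (3, -1, -1): 14.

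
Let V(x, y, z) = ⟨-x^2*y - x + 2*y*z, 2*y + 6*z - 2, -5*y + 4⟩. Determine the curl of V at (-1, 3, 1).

(∇×V)₁ = ∂V₃/∂y − ∂V₂/∂z = -11
(∇×V)₂ = ∂V₁/∂z − ∂V₃/∂x = 2*y
(∇×V)₃ = ∂V₂/∂x − ∂V₁/∂y = x^2 - 2*z
∇×V = (-11, 2*y, x^2 - 2*z)
At (-1, 3, 1): (-11, 6, -1).

(-11, 6, -1)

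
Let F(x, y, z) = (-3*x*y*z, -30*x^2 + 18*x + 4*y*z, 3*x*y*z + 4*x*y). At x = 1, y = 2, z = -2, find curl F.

(-10, -2, -48)

(∇×F)₁ = ∂F₃/∂y − ∂F₂/∂z = 3*x*z + 4*x - 4*y
(∇×F)₂ = ∂F₁/∂z − ∂F₃/∂x = -3*x*y - 3*y*z - 4*y
(∇×F)₃ = ∂F₂/∂x − ∂F₁/∂y = 3*x*z - 60*x + 18
∇×F = (3*x*z + 4*x - 4*y, -3*x*y - 3*y*z - 4*y, 3*x*z - 60*x + 18)
At (1, 2, -2): (-10, -2, -48).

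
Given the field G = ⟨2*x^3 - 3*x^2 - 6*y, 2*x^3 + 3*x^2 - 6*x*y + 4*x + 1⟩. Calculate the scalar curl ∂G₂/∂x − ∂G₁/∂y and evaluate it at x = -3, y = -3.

64

∂G₂/∂x = 6*x^2 + 6*x - 6*y + 4
∂G₁/∂y = -6
Scalar curl = 6*x^2 + 6*x - 6*y + 10
At (-3, -3): 64.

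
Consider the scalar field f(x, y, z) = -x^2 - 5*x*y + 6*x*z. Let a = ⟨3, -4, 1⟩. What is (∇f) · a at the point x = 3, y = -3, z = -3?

∂f/∂x = -2*x - 5*y + 6*z
∂f/∂y = -5*x
∂f/∂z = 6*x
∇f at (3, -3, -3) = (-9, -15, 18)
∇f · a = (-9)(3) + (-15)(-4) + (18)(1) = 51

51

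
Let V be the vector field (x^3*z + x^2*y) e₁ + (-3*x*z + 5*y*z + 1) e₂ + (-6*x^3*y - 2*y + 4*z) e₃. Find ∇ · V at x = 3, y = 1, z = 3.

106

∂V₁/∂x = 3*x^2*z + 2*x*y
∂V₂/∂y = 5*z
∂V₃/∂z = 4
∇·V = 3*x^2*z + 2*x*y + 5*z + 4
At (3, 1, 3): 106.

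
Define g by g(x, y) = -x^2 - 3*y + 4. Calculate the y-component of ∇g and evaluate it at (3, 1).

-3

(∇g)_2 = ∂g/∂y = -3
At (3, 1): -3.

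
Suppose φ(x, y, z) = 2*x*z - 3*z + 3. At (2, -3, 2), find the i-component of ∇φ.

4

(∇φ)_1 = ∂φ/∂x = 2*z
At (2, -3, 2): 4.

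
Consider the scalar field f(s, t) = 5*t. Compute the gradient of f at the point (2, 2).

∂f/∂s = 0
∂f/∂t = 5
∇f = (0, 5)
At (2, 2): (0, 5).

(0, 5)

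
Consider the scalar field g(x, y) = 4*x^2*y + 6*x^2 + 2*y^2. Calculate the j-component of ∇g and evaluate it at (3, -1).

(∇g)_2 = ∂g/∂y = 4*x^2 + 4*y
At (3, -1): 32.

32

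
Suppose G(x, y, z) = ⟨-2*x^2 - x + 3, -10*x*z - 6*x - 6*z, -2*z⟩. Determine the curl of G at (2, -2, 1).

(26, 0, -16)

(∇×G)₁ = ∂G₃/∂y − ∂G₂/∂z = 10*x + 6
(∇×G)₂ = ∂G₁/∂z − ∂G₃/∂x = 0
(∇×G)₃ = ∂G₂/∂x − ∂G₁/∂y = -10*z - 6
∇×G = (10*x + 6, 0, -10*z - 6)
At (2, -2, 1): (26, 0, -16).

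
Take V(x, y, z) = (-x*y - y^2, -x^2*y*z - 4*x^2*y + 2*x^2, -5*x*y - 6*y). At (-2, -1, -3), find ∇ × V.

(0, -5, -16)

(∇×V)₁ = ∂V₃/∂y − ∂V₂/∂z = x^2*y - 5*x - 6
(∇×V)₂ = ∂V₁/∂z − ∂V₃/∂x = 5*y
(∇×V)₃ = ∂V₂/∂x − ∂V₁/∂y = -2*x*y*z - 8*x*y + 5*x + 2*y
∇×V = (x^2*y - 5*x - 6, 5*y, -2*x*y*z - 8*x*y + 5*x + 2*y)
At (-2, -1, -3): (0, -5, -16).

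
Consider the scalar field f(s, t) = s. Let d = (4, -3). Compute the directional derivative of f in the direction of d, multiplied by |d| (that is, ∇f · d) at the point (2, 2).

4

∂f/∂s = 1
∂f/∂t = 0
∇f at (2, 2) = (1, 0)
∇f · d = (1)(4) + (0)(-3) = 4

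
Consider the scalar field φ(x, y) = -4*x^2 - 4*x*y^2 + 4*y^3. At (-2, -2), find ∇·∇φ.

∂²φ/∂x² = -8
∂²φ/∂y² = 8*(-x + 3*y)
∇²φ = -8*x + 24*y - 8
At (-2, -2): -40.

-40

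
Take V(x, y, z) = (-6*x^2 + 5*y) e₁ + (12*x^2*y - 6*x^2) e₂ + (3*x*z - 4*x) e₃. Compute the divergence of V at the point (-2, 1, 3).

66

∂V₁/∂x = -12*x
∂V₂/∂y = 12*x^2
∂V₃/∂z = 3*x
∇·V = 12*x^2 - 9*x
At (-2, 1, 3): 66.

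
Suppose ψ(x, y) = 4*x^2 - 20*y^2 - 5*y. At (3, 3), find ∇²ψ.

∂²ψ/∂x² = 8
∂²ψ/∂y² = -40
∇²ψ = -32
At (3, 3): -32.

-32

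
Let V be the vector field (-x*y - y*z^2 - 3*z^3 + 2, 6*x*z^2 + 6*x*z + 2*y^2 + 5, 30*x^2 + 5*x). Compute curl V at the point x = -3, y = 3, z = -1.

(∇×V)₁ = ∂V₃/∂y − ∂V₂/∂z = -12*x*z - 6*x
(∇×V)₂ = ∂V₁/∂z − ∂V₃/∂x = -60*x - 2*y*z - 9*z^2 - 5
(∇×V)₃ = ∂V₂/∂x − ∂V₁/∂y = x + 7*z^2 + 6*z
∇×V = (-12*x*z - 6*x, -60*x - 2*y*z - 9*z^2 - 5, x + 7*z^2 + 6*z)
At (-3, 3, -1): (-18, 172, -2).

(-18, 172, -2)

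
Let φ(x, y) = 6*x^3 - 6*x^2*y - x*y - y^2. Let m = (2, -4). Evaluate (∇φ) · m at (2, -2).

332

∂φ/∂x = 18*x^2 - 12*x*y - y
∂φ/∂y = -6*x^2 - x - 2*y
∇φ at (2, -2) = (122, -22)
∇φ · m = (122)(2) + (-22)(-4) = 332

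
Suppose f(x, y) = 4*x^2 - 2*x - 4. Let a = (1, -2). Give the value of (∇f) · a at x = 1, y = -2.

6

∂f/∂x = 8*x - 2
∂f/∂y = 0
∇f at (1, -2) = (6, 0)
∇f · a = (6)(1) + (0)(-2) = 6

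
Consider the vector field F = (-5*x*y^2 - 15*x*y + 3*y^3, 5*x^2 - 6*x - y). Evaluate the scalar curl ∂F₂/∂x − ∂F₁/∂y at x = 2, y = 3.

23

∂F₂/∂x = 10*x - 6
∂F₁/∂y = -10*x*y - 15*x + 9*y^2
Scalar curl = 10*x*y + 25*x - 9*y^2 - 6
At (2, 3): 23.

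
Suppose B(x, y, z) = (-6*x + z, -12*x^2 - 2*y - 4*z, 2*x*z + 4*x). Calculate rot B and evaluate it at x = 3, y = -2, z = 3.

(∇×B)₁ = ∂B₃/∂y − ∂B₂/∂z = 4
(∇×B)₂ = ∂B₁/∂z − ∂B₃/∂x = -2*z - 3
(∇×B)₃ = ∂B₂/∂x − ∂B₁/∂y = -24*x
∇×B = (4, -2*z - 3, -24*x)
At (3, -2, 3): (4, -9, -72).

(4, -9, -72)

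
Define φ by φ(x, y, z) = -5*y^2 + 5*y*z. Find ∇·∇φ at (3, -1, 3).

∂²φ/∂x² = 0
∂²φ/∂y² = -10
∂²φ/∂z² = 0
∇²φ = -10
At (3, -1, 3): -10.

-10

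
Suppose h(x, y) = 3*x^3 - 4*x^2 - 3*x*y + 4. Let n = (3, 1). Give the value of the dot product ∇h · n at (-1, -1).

63

∂h/∂x = 9*x^2 - 8*x - 3*y
∂h/∂y = -3*x
∇h at (-1, -1) = (20, 3)
∇h · n = (20)(3) + (3)(1) = 63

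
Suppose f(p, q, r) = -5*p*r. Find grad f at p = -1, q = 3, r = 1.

∂f/∂p = -5*r
∂f/∂q = 0
∂f/∂r = -5*p
∇f = (-5*r, 0, -5*p)
At (-1, 3, 1): (-5, 0, 5).

(-5, 0, 5)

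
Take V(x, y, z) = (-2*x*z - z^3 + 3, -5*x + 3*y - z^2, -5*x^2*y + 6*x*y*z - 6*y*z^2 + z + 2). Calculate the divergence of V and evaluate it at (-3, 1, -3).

∂V₁/∂x = -2*z
∂V₂/∂y = 3
∂V₃/∂z = 6*x*y - 12*y*z + 1
∇·V = 6*x*y - 12*y*z - 2*z + 4
At (-3, 1, -3): 28.

28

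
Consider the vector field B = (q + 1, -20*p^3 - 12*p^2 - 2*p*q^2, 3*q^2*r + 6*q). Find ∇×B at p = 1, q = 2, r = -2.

(∇×B)₁ = ∂B₃/∂q − ∂B₂/∂r = 6*q*r + 6
(∇×B)₂ = ∂B₁/∂r − ∂B₃/∂p = 0
(∇×B)₃ = ∂B₂/∂p − ∂B₁/∂q = -60*p^2 - 24*p - 2*q^2 - 1
∇×B = (6*q*r + 6, 0, -60*p^2 - 24*p - 2*q^2 - 1)
At (1, 2, -2): (-18, 0, -93).

(-18, 0, -93)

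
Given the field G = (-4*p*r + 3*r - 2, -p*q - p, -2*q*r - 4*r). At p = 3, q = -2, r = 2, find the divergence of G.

-11

∂G₁/∂p = -4*r
∂G₂/∂q = -p
∂G₃/∂r = -2*q - 4
∇·G = -p - 2*q - 4*r - 4
At (3, -2, 2): -11.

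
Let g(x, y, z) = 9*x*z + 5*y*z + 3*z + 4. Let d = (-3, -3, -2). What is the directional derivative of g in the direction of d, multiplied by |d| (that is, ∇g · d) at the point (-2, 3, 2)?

∂g/∂x = 9*z
∂g/∂y = 5*z
∂g/∂z = 9*x + 5*y + 3
∇g at (-2, 3, 2) = (18, 10, 0)
∇g · d = (18)(-3) + (10)(-3) + (0)(-2) = -84

-84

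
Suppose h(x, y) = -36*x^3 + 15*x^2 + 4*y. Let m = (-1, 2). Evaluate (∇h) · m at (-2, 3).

∂h/∂x = -108*x^2 + 30*x
∂h/∂y = 4
∇h at (-2, 3) = (-492, 4)
∇h · m = (-492)(-1) + (4)(2) = 500

500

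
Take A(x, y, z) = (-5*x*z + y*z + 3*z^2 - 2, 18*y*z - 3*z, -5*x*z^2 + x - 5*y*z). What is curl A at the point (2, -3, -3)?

(∇×A)₁ = ∂A₃/∂y − ∂A₂/∂z = -18*y - 5*z + 3
(∇×A)₂ = ∂A₁/∂z − ∂A₃/∂x = -5*x + y + 5*z^2 + 6*z - 1
(∇×A)₃ = ∂A₂/∂x − ∂A₁/∂y = -z
∇×A = (-18*y - 5*z + 3, -5*x + y + 5*z^2 + 6*z - 1, -z)
At (2, -3, -3): (72, 13, 3).

(72, 13, 3)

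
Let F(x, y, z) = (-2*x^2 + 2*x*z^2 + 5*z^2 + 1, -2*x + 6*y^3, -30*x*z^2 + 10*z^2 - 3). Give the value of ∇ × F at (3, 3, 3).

(0, 336, -2)

(∇×F)₁ = ∂F₃/∂y − ∂F₂/∂z = 0
(∇×F)₂ = ∂F₁/∂z − ∂F₃/∂x = 4*x*z + 30*z^2 + 10*z
(∇×F)₃ = ∂F₂/∂x − ∂F₁/∂y = -2
∇×F = (0, 4*x*z + 30*z^2 + 10*z, -2)
At (3, 3, 3): (0, 336, -2).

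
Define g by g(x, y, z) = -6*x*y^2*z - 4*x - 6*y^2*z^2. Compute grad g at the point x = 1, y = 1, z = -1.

∂g/∂x = -6*y^2*z - 4
∂g/∂y = -12*x*y*z - 12*y*z^2
∂g/∂z = -6*x*y^2 - 12*y^2*z
∇g = (-6*y^2*z - 4, -12*x*y*z - 12*y*z^2, -6*x*y^2 - 12*y^2*z)
At (1, 1, -1): (2, 0, 6).

(2, 0, 6)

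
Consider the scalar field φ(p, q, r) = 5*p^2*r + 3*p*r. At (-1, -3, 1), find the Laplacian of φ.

10

∂²φ/∂p² = 10*r
∂²φ/∂q² = 0
∂²φ/∂r² = 0
∇²φ = 10*r
At (-1, -3, 1): 10.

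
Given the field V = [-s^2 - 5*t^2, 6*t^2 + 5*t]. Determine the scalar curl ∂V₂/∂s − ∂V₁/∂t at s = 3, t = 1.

10

∂V₂/∂s = 0
∂V₁/∂t = -10*t
Scalar curl = 10*t
At (3, 1): 10.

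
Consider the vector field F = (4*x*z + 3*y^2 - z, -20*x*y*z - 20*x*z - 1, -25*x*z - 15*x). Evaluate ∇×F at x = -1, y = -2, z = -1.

(∇×F)₁ = ∂F₃/∂y − ∂F₂/∂z = 20*x*y + 20*x
(∇×F)₂ = ∂F₁/∂z − ∂F₃/∂x = 4*x + 25*z + 14
(∇×F)₃ = ∂F₂/∂x − ∂F₁/∂y = -20*y*z - 6*y - 20*z
∇×F = (20*x*y + 20*x, 4*x + 25*z + 14, -20*y*z - 6*y - 20*z)
At (-1, -2, -1): (20, -15, -8).

(20, -15, -8)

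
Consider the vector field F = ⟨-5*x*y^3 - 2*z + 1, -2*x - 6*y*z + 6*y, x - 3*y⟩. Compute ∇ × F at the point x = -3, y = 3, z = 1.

(15, -3, -407)

(∇×F)₁ = ∂F₃/∂y − ∂F₂/∂z = 6*y - 3
(∇×F)₂ = ∂F₁/∂z − ∂F₃/∂x = -3
(∇×F)₃ = ∂F₂/∂x − ∂F₁/∂y = 15*x*y^2 - 2
∇×F = (6*y - 3, -3, 15*x*y^2 - 2)
At (-3, 3, 1): (15, -3, -407).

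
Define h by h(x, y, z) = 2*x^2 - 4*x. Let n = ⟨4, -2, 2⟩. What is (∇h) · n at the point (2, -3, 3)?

16

∂h/∂x = 4*x - 4
∂h/∂y = 0
∂h/∂z = 0
∇h at (2, -3, 3) = (4, 0, 0)
∇h · n = (4)(4) + (0)(-2) + (0)(2) = 16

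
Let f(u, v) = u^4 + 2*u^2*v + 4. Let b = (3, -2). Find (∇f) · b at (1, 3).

∂f/∂u = 4*u^3 + 4*u*v
∂f/∂v = 2*u^2
∇f at (1, 3) = (16, 2)
∇f · b = (16)(3) + (2)(-2) = 44

44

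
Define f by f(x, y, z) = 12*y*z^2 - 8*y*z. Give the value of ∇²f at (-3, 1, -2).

∂²f/∂x² = 0
∂²f/∂y² = 0
∂²f/∂z² = 24*y
∇²f = 24*y
At (-3, 1, -2): 24.

24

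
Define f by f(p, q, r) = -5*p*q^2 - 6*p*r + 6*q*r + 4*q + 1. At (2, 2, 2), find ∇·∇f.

∂²f/∂p² = 0
∂²f/∂q² = -10*p
∂²f/∂r² = 0
∇²f = -10*p
At (2, 2, 2): -20.

-20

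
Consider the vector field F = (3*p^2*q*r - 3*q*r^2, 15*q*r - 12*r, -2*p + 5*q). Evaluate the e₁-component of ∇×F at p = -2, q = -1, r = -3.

(∇×F)_1 = ∂F₃/∂q − ∂F₂/∂r
= 5 − (15*q - 12)
= -15*q + 17
At (-2, -1, -3): 32.

32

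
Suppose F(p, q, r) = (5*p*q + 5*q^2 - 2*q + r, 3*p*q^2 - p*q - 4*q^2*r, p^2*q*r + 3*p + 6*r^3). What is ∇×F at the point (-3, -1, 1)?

(13, -8, 31)

(∇×F)₁ = ∂F₃/∂q − ∂F₂/∂r = p^2*r + 4*q^2
(∇×F)₂ = ∂F₁/∂r − ∂F₃/∂p = -2*p*q*r - 2
(∇×F)₃ = ∂F₂/∂p − ∂F₁/∂q = -5*p + 3*q^2 - 11*q + 2
∇×F = (p^2*r + 4*q^2, -2*p*q*r - 2, -5*p + 3*q^2 - 11*q + 2)
At (-3, -1, 1): (13, -8, 31).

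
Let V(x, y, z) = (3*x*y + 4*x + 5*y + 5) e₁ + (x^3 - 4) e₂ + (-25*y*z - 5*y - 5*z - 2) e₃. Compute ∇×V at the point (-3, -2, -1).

(20, 0, 31)

(∇×V)₁ = ∂V₃/∂y − ∂V₂/∂z = -25*z - 5
(∇×V)₂ = ∂V₁/∂z − ∂V₃/∂x = 0
(∇×V)₃ = ∂V₂/∂x − ∂V₁/∂y = 3*x^2 - 3*x - 5
∇×V = (-25*z - 5, 0, 3*x^2 - 3*x - 5)
At (-3, -2, -1): (20, 0, 31).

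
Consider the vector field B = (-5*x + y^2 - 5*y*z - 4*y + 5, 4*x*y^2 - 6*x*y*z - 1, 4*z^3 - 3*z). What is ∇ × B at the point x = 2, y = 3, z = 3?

(∇×B)₁ = ∂B₃/∂y − ∂B₂/∂z = 6*x*y
(∇×B)₂ = ∂B₁/∂z − ∂B₃/∂x = -5*y
(∇×B)₃ = ∂B₂/∂x − ∂B₁/∂y = 4*y^2 - 6*y*z - 2*y + 5*z + 4
∇×B = (6*x*y, -5*y, 4*y^2 - 6*y*z - 2*y + 5*z + 4)
At (2, 3, 3): (36, -15, -5).

(36, -15, -5)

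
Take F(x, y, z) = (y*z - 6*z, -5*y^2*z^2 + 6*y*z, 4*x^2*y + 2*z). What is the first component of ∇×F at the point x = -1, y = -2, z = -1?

-24

(∇×F)_1 = ∂F₃/∂y − ∂F₂/∂z
= 4*x^2 − (-10*y^2*z + 6*y)
= 4*x^2 + 10*y^2*z - 6*y
At (-1, -2, -1): -24.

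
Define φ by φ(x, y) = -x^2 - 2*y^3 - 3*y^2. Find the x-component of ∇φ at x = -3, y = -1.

6

(∇φ)_1 = ∂φ/∂x = -2*x
At (-3, -1): 6.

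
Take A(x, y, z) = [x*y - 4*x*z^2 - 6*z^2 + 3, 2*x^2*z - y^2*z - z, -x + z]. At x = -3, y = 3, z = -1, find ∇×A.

(-8, -11, 15)

(∇×A)₁ = ∂A₃/∂y − ∂A₂/∂z = -2*x^2 + y^2 + 1
(∇×A)₂ = ∂A₁/∂z − ∂A₃/∂x = -8*x*z - 12*z + 1
(∇×A)₃ = ∂A₂/∂x − ∂A₁/∂y = 4*x*z - x
∇×A = (-2*x^2 + y^2 + 1, -8*x*z - 12*z + 1, 4*x*z - x)
At (-3, 3, -1): (-8, -11, 15).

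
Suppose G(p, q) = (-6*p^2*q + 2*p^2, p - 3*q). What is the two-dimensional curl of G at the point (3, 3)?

∂G₂/∂p = 1
∂G₁/∂q = -6*p^2
Scalar curl = 6*p^2 + 1
At (3, 3): 55.

55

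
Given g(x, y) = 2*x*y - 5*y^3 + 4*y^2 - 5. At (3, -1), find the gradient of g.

∂g/∂x = 2*y
∂g/∂y = 2*x - 15*y^2 + 8*y
∇g = (2*y, 2*x - 15*y^2 + 8*y)
At (3, -1): (-2, -17).

(-2, -17)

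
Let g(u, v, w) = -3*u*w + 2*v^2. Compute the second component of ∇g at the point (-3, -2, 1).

-8

(∇g)_2 = ∂g/∂v = 4*v
At (-3, -2, 1): -8.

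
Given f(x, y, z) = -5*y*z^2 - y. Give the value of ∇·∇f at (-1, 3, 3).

∂²f/∂x² = 0
∂²f/∂y² = 0
∂²f/∂z² = -10*y
∇²f = -10*y
At (-1, 3, 3): -30.

-30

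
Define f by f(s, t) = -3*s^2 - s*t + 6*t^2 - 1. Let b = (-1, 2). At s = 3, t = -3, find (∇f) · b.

-63

∂f/∂s = -6*s - t
∂f/∂t = -s + 12*t
∇f at (3, -3) = (-15, -39)
∇f · b = (-15)(-1) + (-39)(2) = -63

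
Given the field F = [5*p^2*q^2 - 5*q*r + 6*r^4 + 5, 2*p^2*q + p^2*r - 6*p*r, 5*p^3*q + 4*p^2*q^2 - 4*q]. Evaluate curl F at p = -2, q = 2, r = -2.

(∇×F)₁ = ∂F₃/∂q − ∂F₂/∂r = 5*p^3 + 8*p^2*q - p^2 + 6*p - 4
(∇×F)₂ = ∂F₁/∂r − ∂F₃/∂p = -15*p^2*q - 8*p*q^2 - 5*q + 24*r^3
(∇×F)₃ = ∂F₂/∂p − ∂F₁/∂q = -10*p^2*q + 4*p*q + 2*p*r - r
∇×F = (5*p^3 + 8*p^2*q - p^2 + 6*p - 4, -15*p^2*q - 8*p*q^2 - 5*q + 24*r^3, -10*p^2*q + 4*p*q + 2*p*r - r)
At (-2, 2, -2): (4, -258, -86).

(4, -258, -86)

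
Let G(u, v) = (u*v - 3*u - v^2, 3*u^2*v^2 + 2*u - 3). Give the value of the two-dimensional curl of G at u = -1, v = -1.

∂G₂/∂u = 6*u*v^2 + 2
∂G₁/∂v = u - 2*v
Scalar curl = 6*u*v^2 - u + 2*v + 2
At (-1, -1): -5.

-5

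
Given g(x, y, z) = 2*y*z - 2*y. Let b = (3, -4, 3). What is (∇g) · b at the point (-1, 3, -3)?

50

∂g/∂x = 0
∂g/∂y = 2*z - 2
∂g/∂z = 2*y
∇g at (-1, 3, -3) = (0, -8, 6)
∇g · b = (0)(3) + (-8)(-4) + (6)(3) = 50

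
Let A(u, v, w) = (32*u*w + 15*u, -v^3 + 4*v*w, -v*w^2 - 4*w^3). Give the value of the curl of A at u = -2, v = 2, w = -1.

(-9, -64, 0)

(∇×A)₁ = ∂A₃/∂v − ∂A₂/∂w = -4*v - w^2
(∇×A)₂ = ∂A₁/∂w − ∂A₃/∂u = 32*u
(∇×A)₃ = ∂A₂/∂u − ∂A₁/∂v = 0
∇×A = (-4*v - w^2, 32*u, 0)
At (-2, 2, -1): (-9, -64, 0).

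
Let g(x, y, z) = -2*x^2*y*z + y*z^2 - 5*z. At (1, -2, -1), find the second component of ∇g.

3

(∇g)_2 = ∂g/∂y = -2*x^2*z + z^2
At (1, -2, -1): 3.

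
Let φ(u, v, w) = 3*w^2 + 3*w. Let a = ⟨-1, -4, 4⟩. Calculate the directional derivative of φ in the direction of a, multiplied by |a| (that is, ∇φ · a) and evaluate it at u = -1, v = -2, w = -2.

∂φ/∂u = 0
∂φ/∂v = 0
∂φ/∂w = 6*w + 3
∇φ at (-1, -2, -2) = (0, 0, -9)
∇φ · a = (0)(-1) + (0)(-4) + (-9)(4) = -36

-36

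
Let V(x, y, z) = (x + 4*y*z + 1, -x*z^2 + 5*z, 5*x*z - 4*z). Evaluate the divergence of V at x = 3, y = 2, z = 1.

∂V₁/∂x = 1
∂V₂/∂y = 0
∂V₃/∂z = 5*x - 4
∇·V = 5*x - 3
At (3, 2, 1): 12.

12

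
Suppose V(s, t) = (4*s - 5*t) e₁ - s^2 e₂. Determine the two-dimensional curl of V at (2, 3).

∂V₂/∂s = -2*s
∂V₁/∂t = -5
Scalar curl = -2*s + 5
At (2, 3): 1.

1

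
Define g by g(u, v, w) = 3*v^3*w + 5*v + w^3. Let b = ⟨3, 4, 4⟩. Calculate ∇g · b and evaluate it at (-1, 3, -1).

∂g/∂u = 0
∂g/∂v = 9*v^2*w + 5
∂g/∂w = 3*v^3 + 3*w^2
∇g at (-1, 3, -1) = (0, -76, 84)
∇g · b = (0)(3) + (-76)(4) + (84)(4) = 32

32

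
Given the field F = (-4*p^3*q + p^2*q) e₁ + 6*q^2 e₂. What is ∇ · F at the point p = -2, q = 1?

∂F₁/∂p = -12*p^2*q + 2*p*q
∂F₂/∂q = 12*q
∇·F = -12*p^2*q + 2*p*q + 12*q
At (-2, 1): -40.

-40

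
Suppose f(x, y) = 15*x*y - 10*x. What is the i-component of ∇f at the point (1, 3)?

(∇f)_1 = ∂f/∂x = 15*y - 10
At (1, 3): 35.

35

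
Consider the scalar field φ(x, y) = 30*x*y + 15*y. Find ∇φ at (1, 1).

(30, 45)

∂φ/∂x = 30*y
∂φ/∂y = 30*x + 15
∇φ = (30*y, 30*x + 15)
At (1, 1): (30, 45).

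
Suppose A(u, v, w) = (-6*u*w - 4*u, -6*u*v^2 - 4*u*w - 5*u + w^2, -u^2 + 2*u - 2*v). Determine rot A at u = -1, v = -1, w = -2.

(∇×A)₁ = ∂A₃/∂v − ∂A₂/∂w = 4*u - 2*w - 2
(∇×A)₂ = ∂A₁/∂w − ∂A₃/∂u = -4*u - 2
(∇×A)₃ = ∂A₂/∂u − ∂A₁/∂v = -6*v^2 - 4*w - 5
∇×A = (4*u - 2*w - 2, -4*u - 2, -6*v^2 - 4*w - 5)
At (-1, -1, -2): (-2, 2, -3).

(-2, 2, -3)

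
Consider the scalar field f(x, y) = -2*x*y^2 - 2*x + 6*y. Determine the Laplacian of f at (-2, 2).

8

∂²f/∂x² = 0
∂²f/∂y² = -4*x
∇²f = -4*x
At (-2, 2): 8.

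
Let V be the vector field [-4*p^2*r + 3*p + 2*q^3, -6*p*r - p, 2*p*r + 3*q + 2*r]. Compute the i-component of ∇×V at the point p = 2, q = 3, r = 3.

15

(∇×V)_1 = ∂V₃/∂q − ∂V₂/∂r
= 3 − (-6*p)
= 6*p + 3
At (2, 3, 3): 15.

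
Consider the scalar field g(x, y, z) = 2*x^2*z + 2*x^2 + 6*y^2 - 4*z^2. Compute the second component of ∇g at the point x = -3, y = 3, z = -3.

36

(∇g)_2 = ∂g/∂y = 12*y
At (-3, 3, -3): 36.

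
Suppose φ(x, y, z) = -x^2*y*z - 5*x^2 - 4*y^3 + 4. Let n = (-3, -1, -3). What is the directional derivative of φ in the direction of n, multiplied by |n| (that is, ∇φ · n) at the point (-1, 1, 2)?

∂φ/∂x = -2*x*y*z - 10*x
∂φ/∂y = -x^2*z - 12*y^2
∂φ/∂z = -x^2*y
∇φ at (-1, 1, 2) = (14, -14, -1)
∇φ · n = (14)(-3) + (-14)(-1) + (-1)(-3) = -25

-25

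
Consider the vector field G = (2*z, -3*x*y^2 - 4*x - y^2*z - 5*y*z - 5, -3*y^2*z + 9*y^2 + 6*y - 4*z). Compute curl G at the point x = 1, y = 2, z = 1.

(∇×G)₁ = ∂G₃/∂y − ∂G₂/∂z = y^2 - 6*y*z + 23*y + 6
(∇×G)₂ = ∂G₁/∂z − ∂G₃/∂x = 2
(∇×G)₃ = ∂G₂/∂x − ∂G₁/∂y = -3*y^2 - 4
∇×G = (y^2 - 6*y*z + 23*y + 6, 2, -3*y^2 - 4)
At (1, 2, 1): (44, 2, -16).

(44, 2, -16)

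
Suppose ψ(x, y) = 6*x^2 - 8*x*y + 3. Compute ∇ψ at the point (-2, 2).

(-40, 16)

∂ψ/∂x = 12*x - 8*y
∂ψ/∂y = -8*x
∇ψ = (12*x - 8*y, -8*x)
At (-2, 2): (-40, 16).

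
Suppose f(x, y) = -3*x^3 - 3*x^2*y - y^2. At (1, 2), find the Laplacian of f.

-32

∂²f/∂x² = -6*(3*x + y)
∂²f/∂y² = -2
∇²f = -18*x - 6*y - 2
At (1, 2): -32.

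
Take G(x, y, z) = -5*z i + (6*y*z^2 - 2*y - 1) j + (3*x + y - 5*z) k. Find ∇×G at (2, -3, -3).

(∇×G)₁ = ∂G₃/∂y − ∂G₂/∂z = -12*y*z + 1
(∇×G)₂ = ∂G₁/∂z − ∂G₃/∂x = -8
(∇×G)₃ = ∂G₂/∂x − ∂G₁/∂y = 0
∇×G = (-12*y*z + 1, -8, 0)
At (2, -3, -3): (-107, -8, 0).

(-107, -8, 0)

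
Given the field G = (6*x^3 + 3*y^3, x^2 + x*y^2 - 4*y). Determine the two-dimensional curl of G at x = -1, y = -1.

-10

∂G₂/∂x = 2*x + y^2
∂G₁/∂y = 9*y^2
Scalar curl = 2*x - 8*y^2
At (-1, -1): -10.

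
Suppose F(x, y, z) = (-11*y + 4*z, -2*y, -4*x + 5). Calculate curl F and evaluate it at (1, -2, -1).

(0, 8, 11)

(∇×F)₁ = ∂F₃/∂y − ∂F₂/∂z = 0
(∇×F)₂ = ∂F₁/∂z − ∂F₃/∂x = 8
(∇×F)₃ = ∂F₂/∂x − ∂F₁/∂y = 11
∇×F = (0, 8, 11)
At (1, -2, -1): (0, 8, 11).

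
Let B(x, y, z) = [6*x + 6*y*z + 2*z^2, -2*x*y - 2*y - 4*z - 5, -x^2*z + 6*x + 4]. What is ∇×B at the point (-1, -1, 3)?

(∇×B)₁ = ∂B₃/∂y − ∂B₂/∂z = 4
(∇×B)₂ = ∂B₁/∂z − ∂B₃/∂x = 2*x*z + 6*y + 4*z - 6
(∇×B)₃ = ∂B₂/∂x − ∂B₁/∂y = -2*y - 6*z
∇×B = (4, 2*x*z + 6*y + 4*z - 6, -2*y - 6*z)
At (-1, -1, 3): (4, -6, -16).

(4, -6, -16)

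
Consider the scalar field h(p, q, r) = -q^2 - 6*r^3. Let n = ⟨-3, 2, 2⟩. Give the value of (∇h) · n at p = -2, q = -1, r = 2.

∂h/∂p = 0
∂h/∂q = -2*q
∂h/∂r = -18*r^2
∇h at (-2, -1, 2) = (0, 2, -72)
∇h · n = (0)(-3) + (2)(2) + (-72)(2) = -140

-140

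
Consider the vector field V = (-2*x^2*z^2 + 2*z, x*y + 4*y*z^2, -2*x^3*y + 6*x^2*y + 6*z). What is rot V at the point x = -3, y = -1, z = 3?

(132, -196, -1)

(∇×V)₁ = ∂V₃/∂y − ∂V₂/∂z = -2*x^3 + 6*x^2 - 8*y*z
(∇×V)₂ = ∂V₁/∂z − ∂V₃/∂x = 6*x^2*y - 4*x^2*z - 12*x*y + 2
(∇×V)₃ = ∂V₂/∂x − ∂V₁/∂y = y
∇×V = (-2*x^3 + 6*x^2 - 8*y*z, 6*x^2*y - 4*x^2*z - 12*x*y + 2, y)
At (-3, -1, 3): (132, -196, -1).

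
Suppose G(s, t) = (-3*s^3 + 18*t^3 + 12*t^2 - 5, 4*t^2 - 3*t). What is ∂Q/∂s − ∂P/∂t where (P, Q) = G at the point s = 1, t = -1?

∂G₂/∂s = 0
∂G₁/∂t = 54*t^2 + 24*t
Scalar curl = -54*t^2 - 24*t
At (1, -1): -30.

-30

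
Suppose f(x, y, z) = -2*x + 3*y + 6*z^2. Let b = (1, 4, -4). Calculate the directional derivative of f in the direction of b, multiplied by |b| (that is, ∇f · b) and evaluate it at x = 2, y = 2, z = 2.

-86

∂f/∂x = -2
∂f/∂y = 3
∂f/∂z = 12*z
∇f at (2, 2, 2) = (-2, 3, 24)
∇f · b = (-2)(1) + (3)(4) + (24)(-4) = -86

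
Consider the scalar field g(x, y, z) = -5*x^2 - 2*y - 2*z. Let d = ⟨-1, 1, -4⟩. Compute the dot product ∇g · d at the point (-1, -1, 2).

-4

∂g/∂x = -10*x
∂g/∂y = -2
∂g/∂z = -2
∇g at (-1, -1, 2) = (10, -2, -2)
∇g · d = (10)(-1) + (-2)(1) + (-2)(-4) = -4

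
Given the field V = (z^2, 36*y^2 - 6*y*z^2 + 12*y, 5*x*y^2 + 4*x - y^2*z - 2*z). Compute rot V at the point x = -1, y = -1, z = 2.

(∇×V)₁ = ∂V₃/∂y − ∂V₂/∂z = 10*x*y + 10*y*z
(∇×V)₂ = ∂V₁/∂z − ∂V₃/∂x = -5*y^2 + 2*z - 4
(∇×V)₃ = ∂V₂/∂x − ∂V₁/∂y = 0
∇×V = (10*x*y + 10*y*z, -5*y^2 + 2*z - 4, 0)
At (-1, -1, 2): (-10, -5, 0).

(-10, -5, 0)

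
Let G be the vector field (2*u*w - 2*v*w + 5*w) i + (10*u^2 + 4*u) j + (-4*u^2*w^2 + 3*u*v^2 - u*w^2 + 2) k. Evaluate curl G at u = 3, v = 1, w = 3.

(18, 231, 70)

(∇×G)₁ = ∂G₃/∂v − ∂G₂/∂w = 6*u*v
(∇×G)₂ = ∂G₁/∂w − ∂G₃/∂u = 8*u*w^2 + 2*u - 3*v^2 - 2*v + w^2 + 5
(∇×G)₃ = ∂G₂/∂u − ∂G₁/∂v = 20*u + 2*w + 4
∇×G = (6*u*v, 8*u*w^2 + 2*u - 3*v^2 - 2*v + w^2 + 5, 20*u + 2*w + 4)
At (3, 1, 3): (18, 231, 70).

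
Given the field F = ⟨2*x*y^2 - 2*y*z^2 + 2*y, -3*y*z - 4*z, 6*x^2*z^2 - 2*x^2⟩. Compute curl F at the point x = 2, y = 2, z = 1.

(∇×F)₁ = ∂F₃/∂y − ∂F₂/∂z = 3*y + 4
(∇×F)₂ = ∂F₁/∂z − ∂F₃/∂x = -12*x*z^2 + 4*x - 4*y*z
(∇×F)₃ = ∂F₂/∂x − ∂F₁/∂y = -4*x*y + 2*z^2 - 2
∇×F = (3*y + 4, -12*x*z^2 + 4*x - 4*y*z, -4*x*y + 2*z^2 - 2)
At (2, 2, 1): (10, -24, -16).

(10, -24, -16)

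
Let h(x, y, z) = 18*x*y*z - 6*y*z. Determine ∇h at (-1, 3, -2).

(-108, 48, -72)

∂h/∂x = 18*y*z
∂h/∂y = 18*x*z - 6*z
∂h/∂z = 18*x*y - 6*y
∇h = (18*y*z, 18*x*z - 6*z, 18*x*y - 6*y)
At (-1, 3, -2): (-108, 48, -72).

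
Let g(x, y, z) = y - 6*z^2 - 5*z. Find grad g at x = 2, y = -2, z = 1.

∂g/∂x = 0
∂g/∂y = 1
∂g/∂z = -12*z - 5
∇g = (0, 1, -12*z - 5)
At (2, -2, 1): (0, 1, -17).

(0, 1, -17)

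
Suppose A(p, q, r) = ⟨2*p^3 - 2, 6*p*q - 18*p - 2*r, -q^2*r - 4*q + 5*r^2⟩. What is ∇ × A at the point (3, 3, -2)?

(10, 0, 0)

(∇×A)₁ = ∂A₃/∂q − ∂A₂/∂r = -2*q*r - 2
(∇×A)₂ = ∂A₁/∂r − ∂A₃/∂p = 0
(∇×A)₃ = ∂A₂/∂p − ∂A₁/∂q = 6*q - 18
∇×A = (-2*q*r - 2, 0, 6*q - 18)
At (3, 3, -2): (10, 0, 0).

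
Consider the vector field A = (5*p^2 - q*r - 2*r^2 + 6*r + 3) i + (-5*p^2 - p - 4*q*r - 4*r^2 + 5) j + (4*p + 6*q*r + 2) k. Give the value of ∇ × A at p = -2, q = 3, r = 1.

(26, -5, 20)

(∇×A)₁ = ∂A₃/∂q − ∂A₂/∂r = 4*q + 14*r
(∇×A)₂ = ∂A₁/∂r − ∂A₃/∂p = -q - 4*r + 2
(∇×A)₃ = ∂A₂/∂p − ∂A₁/∂q = -10*p + r - 1
∇×A = (4*q + 14*r, -q - 4*r + 2, -10*p + r - 1)
At (-2, 3, 1): (26, -5, 20).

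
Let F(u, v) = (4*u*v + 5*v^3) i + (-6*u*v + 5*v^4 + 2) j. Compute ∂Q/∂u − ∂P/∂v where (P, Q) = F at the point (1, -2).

∂F₂/∂u = -6*v
∂F₁/∂v = 4*u + 15*v^2
Scalar curl = -4*u - 15*v^2 - 6*v
At (1, -2): -52.

-52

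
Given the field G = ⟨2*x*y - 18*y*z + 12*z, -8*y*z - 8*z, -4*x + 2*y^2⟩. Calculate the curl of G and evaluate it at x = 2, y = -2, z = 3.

(∇×G)₁ = ∂G₃/∂y − ∂G₂/∂z = 12*y + 8
(∇×G)₂ = ∂G₁/∂z − ∂G₃/∂x = -18*y + 16
(∇×G)₃ = ∂G₂/∂x − ∂G₁/∂y = -2*x + 18*z
∇×G = (12*y + 8, -18*y + 16, -2*x + 18*z)
At (2, -2, 3): (-16, 52, 50).

(-16, 52, 50)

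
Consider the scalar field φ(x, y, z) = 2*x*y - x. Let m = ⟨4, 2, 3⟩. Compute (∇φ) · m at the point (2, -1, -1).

∂φ/∂x = 2*y - 1
∂φ/∂y = 2*x
∂φ/∂z = 0
∇φ at (2, -1, -1) = (-3, 4, 0)
∇φ · m = (-3)(4) + (4)(2) + (0)(3) = -4

-4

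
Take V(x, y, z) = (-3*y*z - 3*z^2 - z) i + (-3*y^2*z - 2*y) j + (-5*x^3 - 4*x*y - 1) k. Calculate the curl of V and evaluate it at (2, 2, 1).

(∇×V)₁ = ∂V₃/∂y − ∂V₂/∂z = -4*x + 3*y^2
(∇×V)₂ = ∂V₁/∂z − ∂V₃/∂x = 15*x^2 + y - 6*z - 1
(∇×V)₃ = ∂V₂/∂x − ∂V₁/∂y = 3*z
∇×V = (-4*x + 3*y^2, 15*x^2 + y - 6*z - 1, 3*z)
At (2, 2, 1): (4, 55, 3).

(4, 55, 3)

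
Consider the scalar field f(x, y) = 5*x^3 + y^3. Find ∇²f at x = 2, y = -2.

48

∂²f/∂x² = 30*x
∂²f/∂y² = 6*y
∇²f = 30*x + 6*y
At (2, -2): 48.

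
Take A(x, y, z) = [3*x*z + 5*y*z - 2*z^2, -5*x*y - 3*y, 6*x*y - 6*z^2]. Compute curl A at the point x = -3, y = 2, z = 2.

(-18, -19, -20)

(∇×A)₁ = ∂A₃/∂y − ∂A₂/∂z = 6*x
(∇×A)₂ = ∂A₁/∂z − ∂A₃/∂x = 3*x - y - 4*z
(∇×A)₃ = ∂A₂/∂x − ∂A₁/∂y = -5*y - 5*z
∇×A = (6*x, 3*x - y - 4*z, -5*y - 5*z)
At (-3, 2, 2): (-18, -19, -20).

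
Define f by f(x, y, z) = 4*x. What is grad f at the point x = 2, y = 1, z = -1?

(4, 0, 0)

∂f/∂x = 4
∂f/∂y = 0
∂f/∂z = 0
∇f = (4, 0, 0)
At (2, 1, -1): (4, 0, 0).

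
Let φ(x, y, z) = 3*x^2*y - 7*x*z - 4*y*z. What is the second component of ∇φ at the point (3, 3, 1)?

23

(∇φ)_2 = ∂φ/∂y = 3*x^2 - 4*z
At (3, 3, 1): 23.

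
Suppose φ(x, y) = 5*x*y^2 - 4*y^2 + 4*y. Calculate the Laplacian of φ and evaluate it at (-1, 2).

-18

∂²φ/∂x² = 0
∂²φ/∂y² = 2*(5*x - 4)
∇²φ = 10*x - 8
At (-1, 2): -18.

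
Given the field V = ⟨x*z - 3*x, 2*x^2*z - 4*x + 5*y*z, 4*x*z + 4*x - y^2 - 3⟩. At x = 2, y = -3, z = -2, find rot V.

(∇×V)₁ = ∂V₃/∂y − ∂V₂/∂z = -2*x^2 - 7*y
(∇×V)₂ = ∂V₁/∂z − ∂V₃/∂x = x - 4*z - 4
(∇×V)₃ = ∂V₂/∂x − ∂V₁/∂y = 4*x*z - 4
∇×V = (-2*x^2 - 7*y, x - 4*z - 4, 4*x*z - 4)
At (2, -3, -2): (13, 6, -20).

(13, 6, -20)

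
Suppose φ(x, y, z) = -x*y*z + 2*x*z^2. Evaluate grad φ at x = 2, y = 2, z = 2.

(4, -4, 12)

∂φ/∂x = -y*z + 2*z^2
∂φ/∂y = -x*z
∂φ/∂z = -x*y + 4*x*z
∇φ = (-y*z + 2*z^2, -x*z, -x*y + 4*x*z)
At (2, 2, 2): (4, -4, 12).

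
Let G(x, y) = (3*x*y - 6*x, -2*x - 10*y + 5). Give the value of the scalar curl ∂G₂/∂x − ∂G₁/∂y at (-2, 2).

∂G₂/∂x = -2
∂G₁/∂y = 3*x
Scalar curl = -3*x - 2
At (-2, 2): 4.

4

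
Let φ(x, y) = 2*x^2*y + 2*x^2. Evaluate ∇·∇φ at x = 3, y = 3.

∂²φ/∂x² = 4*(y + 1)
∂²φ/∂y² = 0
∇²φ = 4*y + 4
At (3, 3): 16.

16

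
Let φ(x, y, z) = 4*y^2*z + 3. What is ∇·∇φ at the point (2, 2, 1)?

∂²φ/∂x² = 0
∂²φ/∂y² = 8*z
∂²φ/∂z² = 0
∇²φ = 8*z
At (2, 2, 1): 8.

8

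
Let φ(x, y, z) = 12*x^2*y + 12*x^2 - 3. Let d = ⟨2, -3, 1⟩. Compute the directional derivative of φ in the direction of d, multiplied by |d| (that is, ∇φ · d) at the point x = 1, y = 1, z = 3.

60

∂φ/∂x = 24*x*y + 24*x
∂φ/∂y = 12*x^2
∂φ/∂z = 0
∇φ at (1, 1, 3) = (48, 12, 0)
∇φ · d = (48)(2) + (12)(-3) + (0)(1) = 60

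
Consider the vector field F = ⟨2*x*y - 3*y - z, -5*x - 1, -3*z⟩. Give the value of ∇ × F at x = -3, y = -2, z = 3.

(∇×F)₁ = ∂F₃/∂y − ∂F₂/∂z = 0
(∇×F)₂ = ∂F₁/∂z − ∂F₃/∂x = -1
(∇×F)₃ = ∂F₂/∂x − ∂F₁/∂y = -2*x - 2
∇×F = (0, -1, -2*x - 2)
At (-3, -2, 3): (0, -1, 4).

(0, -1, 4)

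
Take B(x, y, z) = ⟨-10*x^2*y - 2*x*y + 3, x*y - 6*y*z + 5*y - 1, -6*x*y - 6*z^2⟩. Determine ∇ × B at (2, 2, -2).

(0, 12, 46)

(∇×B)₁ = ∂B₃/∂y − ∂B₂/∂z = -6*x + 6*y
(∇×B)₂ = ∂B₁/∂z − ∂B₃/∂x = 6*y
(∇×B)₃ = ∂B₂/∂x − ∂B₁/∂y = 10*x^2 + 2*x + y
∇×B = (-6*x + 6*y, 6*y, 10*x^2 + 2*x + y)
At (2, 2, -2): (0, 12, 46).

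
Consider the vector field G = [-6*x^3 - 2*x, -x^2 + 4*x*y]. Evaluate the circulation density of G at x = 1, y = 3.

10

∂G₂/∂x = -2*x + 4*y
∂G₁/∂y = 0
Scalar curl = -2*x + 4*y
At (1, 3): 10.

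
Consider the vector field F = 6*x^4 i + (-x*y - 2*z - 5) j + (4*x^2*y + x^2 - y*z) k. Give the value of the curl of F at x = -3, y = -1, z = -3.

(41, -18, 1)

(∇×F)₁ = ∂F₃/∂y − ∂F₂/∂z = 4*x^2 - z + 2
(∇×F)₂ = ∂F₁/∂z − ∂F₃/∂x = -8*x*y - 2*x
(∇×F)₃ = ∂F₂/∂x − ∂F₁/∂y = -y
∇×F = (4*x^2 - z + 2, -8*x*y - 2*x, -y)
At (-3, -1, -3): (41, -18, 1).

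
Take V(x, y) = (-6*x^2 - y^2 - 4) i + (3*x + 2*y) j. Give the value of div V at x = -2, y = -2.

26

∂V₁/∂x = -12*x
∂V₂/∂y = 2
∇·V = -12*x + 2
At (-2, -2): 26.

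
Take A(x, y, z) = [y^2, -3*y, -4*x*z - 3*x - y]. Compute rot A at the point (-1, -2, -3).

(∇×A)₁ = ∂A₃/∂y − ∂A₂/∂z = -1
(∇×A)₂ = ∂A₁/∂z − ∂A₃/∂x = 4*z + 3
(∇×A)₃ = ∂A₂/∂x − ∂A₁/∂y = -2*y
∇×A = (-1, 4*z + 3, -2*y)
At (-1, -2, -3): (-1, -9, 4).

(-1, -9, 4)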